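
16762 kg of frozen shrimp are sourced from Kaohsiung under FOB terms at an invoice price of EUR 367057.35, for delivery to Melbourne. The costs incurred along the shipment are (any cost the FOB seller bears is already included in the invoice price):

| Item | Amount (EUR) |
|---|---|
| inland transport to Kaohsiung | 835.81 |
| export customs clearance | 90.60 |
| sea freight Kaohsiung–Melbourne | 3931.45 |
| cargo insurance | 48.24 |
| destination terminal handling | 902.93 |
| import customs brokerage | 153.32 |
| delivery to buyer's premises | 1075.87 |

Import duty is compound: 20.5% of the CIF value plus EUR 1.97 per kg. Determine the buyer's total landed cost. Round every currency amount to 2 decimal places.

FOB: the seller bears costs until goods are on board at the origin port; the buyer bears freight, insurance and all costs thereafter.
Already in the invoice (seller's account under FOB): inland to port, export clearance — exclude.
CIF value = FOB price + freight + insurance = 367057.35 + 3931.45 + 48.24 = 371037.04
Ad valorem component: 371037.04 × 20.5% = 76062.59
Specific component: 16762 × 1.97 = 33021.14
Import duty = 76062.59 + 33021.14 = 109083.73
Buyer bears: freight 3931.45 + insurance 48.24 + destination terminal 902.93 + brokerage 153.32 + delivery 1075.87 + duty 109083.73 = 115195.54
Landed cost = invoice 367057.35 + 115195.54 = 482252.89

Total landed cost: EUR 482252.89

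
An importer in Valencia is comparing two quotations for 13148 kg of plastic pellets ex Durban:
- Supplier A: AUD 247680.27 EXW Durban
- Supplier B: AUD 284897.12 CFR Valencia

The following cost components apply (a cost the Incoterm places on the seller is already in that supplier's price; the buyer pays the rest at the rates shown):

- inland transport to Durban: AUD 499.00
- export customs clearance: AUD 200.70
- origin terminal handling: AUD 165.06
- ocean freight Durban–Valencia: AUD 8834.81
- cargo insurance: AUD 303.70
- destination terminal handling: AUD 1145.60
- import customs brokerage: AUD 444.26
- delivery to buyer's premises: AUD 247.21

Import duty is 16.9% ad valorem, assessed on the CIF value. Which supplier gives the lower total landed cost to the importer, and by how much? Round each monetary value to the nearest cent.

Supplier A (EXW):
CIF value = EXW price + inland to port + export clearance + origin terminal + freight + insurance = 247680.27 + 499.00 + 200.70 + 165.06 + 8834.81 + 303.70 = 257683.54
Import duty = 257683.54 × 16.9% = 43548.52
Buyer bears (A): 499.00 + 200.70 + 165.06 + 8834.81 + 303.70 + 1145.60 + 444.26 + 247.21 = 11840.34
Landed cost (A) = invoice 247680.27 + 11840.34 + duty 43548.52 = 303069.13
Supplier B (CFR):
CIF value = CFR price + insurance = 284897.12 + 303.70 = 285200.82
Import duty = 285200.82 × 16.9% = 48198.94
Buyer bears (B): 303.70 + 1145.60 + 444.26 + 247.21 = 2140.77
Landed cost (B) = invoice 284897.12 + 2140.77 + duty 48198.94 = 335236.83
Difference = |303069.13 − 335236.83| = 32167.70

Supplier A is cheaper by AUD 32167.70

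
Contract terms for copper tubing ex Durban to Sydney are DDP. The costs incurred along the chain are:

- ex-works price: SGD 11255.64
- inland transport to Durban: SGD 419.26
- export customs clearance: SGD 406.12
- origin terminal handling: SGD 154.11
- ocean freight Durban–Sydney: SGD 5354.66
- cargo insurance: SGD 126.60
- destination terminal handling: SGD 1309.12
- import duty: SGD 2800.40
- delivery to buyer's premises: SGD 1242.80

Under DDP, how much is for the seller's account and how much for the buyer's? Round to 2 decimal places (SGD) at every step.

Seller: SGD 23068.71; buyer: SGD 0.00

DDP: the seller bears all costs including import duty.
Seller's account: goods 11255.64 + inland to port 419.26 + export clearance 406.12 + origin terminal 154.11 + freight 5354.66 + insurance 126.60 + destination terminal 1309.12 + duty 2800.40 + delivery 1242.80 = 23068.71
Buyer's account: 0.00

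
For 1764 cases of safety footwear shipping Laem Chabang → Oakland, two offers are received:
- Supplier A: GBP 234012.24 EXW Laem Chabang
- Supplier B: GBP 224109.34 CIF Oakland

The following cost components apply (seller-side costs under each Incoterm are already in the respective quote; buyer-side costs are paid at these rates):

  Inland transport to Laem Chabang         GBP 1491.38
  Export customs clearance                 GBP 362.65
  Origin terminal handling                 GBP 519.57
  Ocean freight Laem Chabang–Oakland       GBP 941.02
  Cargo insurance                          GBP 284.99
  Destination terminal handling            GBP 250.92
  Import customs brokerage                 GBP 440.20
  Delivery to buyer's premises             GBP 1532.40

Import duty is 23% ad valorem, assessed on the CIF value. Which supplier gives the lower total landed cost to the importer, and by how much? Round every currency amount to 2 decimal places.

Supplier A (EXW):
CIF value = EXW price + inland to port + export clearance + origin terminal + freight + insurance = 234012.24 + 1491.38 + 362.65 + 519.57 + 941.02 + 284.99 = 237611.85
Import duty = 237611.85 × 23% = 54650.73
Buyer bears (A): 1491.38 + 362.65 + 519.57 + 941.02 + 284.99 + 250.92 + 440.20 + 1532.40 = 5823.13
Landed cost (A) = invoice 234012.24 + 5823.13 + duty 54650.73 = 294486.10
Supplier B (CIF):
The CIF price already equals the CIF value: 224109.34
Import duty = 224109.34 × 23% = 51545.15
Buyer bears (B): 250.92 + 440.20 + 1532.40 = 2223.52
Landed cost (B) = invoice 224109.34 + 2223.52 + duty 51545.15 = 277878.01
Difference = |294486.10 − 277878.01| = 16608.09

Supplier B is cheaper by GBP 16608.09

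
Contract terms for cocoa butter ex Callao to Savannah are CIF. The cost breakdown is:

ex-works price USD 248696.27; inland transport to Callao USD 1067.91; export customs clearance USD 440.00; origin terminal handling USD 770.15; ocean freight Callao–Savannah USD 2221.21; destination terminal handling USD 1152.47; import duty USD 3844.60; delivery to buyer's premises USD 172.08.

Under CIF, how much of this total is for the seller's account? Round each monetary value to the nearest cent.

Seller's account: USD 253195.54

CIF: the seller pays costs through ocean freight and marine insurance to the destination port.
Seller's account: goods 248696.27 + inland to port 1067.91 + export clearance 440.00 + origin terminal 770.15 + freight 2221.21 = 253195.54
Buyer's account: destination terminal 1152.47 + duty 3844.60 + delivery 172.08 = 5169.15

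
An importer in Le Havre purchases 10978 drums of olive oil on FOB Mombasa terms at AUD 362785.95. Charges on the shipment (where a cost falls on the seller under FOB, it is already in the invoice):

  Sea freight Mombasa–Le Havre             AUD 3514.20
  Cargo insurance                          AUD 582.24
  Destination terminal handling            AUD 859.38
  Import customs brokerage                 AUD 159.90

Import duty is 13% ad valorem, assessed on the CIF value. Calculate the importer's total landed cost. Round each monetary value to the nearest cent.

Total landed cost: AUD 415596.38

FOB: the seller bears costs until goods are on board at the origin port; the buyer bears freight, insurance and all costs thereafter.
CIF value = FOB price + freight + insurance = 362785.95 + 3514.20 + 582.24 = 366882.39
Import duty = 366882.39 × 13% = 47694.71
Buyer bears: freight 3514.20 + insurance 582.24 + destination terminal 859.38 + brokerage 159.90 + duty 47694.71 = 52810.43
Landed cost = invoice 362785.95 + 52810.43 = 415596.38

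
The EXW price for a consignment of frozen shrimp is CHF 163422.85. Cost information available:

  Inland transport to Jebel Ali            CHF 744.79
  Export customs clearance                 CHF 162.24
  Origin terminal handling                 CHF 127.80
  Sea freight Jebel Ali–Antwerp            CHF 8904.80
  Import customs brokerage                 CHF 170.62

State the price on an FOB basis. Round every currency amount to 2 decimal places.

Not relevant to the conversion: freight, brokerage — on the buyer under both terms; not part of either seller's price.
From EXW to FOB, the seller additionally bears: inland to port, export clearance, origin terminal.
FOB price = 163422.85 + 744.79 + 162.24 + 127.80 = 164457.68

FOB price: CHF 164457.68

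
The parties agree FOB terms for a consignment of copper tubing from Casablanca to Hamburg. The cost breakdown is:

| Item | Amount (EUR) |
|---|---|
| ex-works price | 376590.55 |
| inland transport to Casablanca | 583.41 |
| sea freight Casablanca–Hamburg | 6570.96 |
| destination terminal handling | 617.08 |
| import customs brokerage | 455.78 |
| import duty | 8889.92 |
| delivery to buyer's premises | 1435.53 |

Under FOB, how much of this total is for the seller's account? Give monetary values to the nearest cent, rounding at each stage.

FOB: the seller bears costs until goods are on board at the origin port; the buyer bears freight, insurance and all costs thereafter.
Seller's account: goods 376590.55 + inland to port 583.41 = 377173.96
Buyer's account: freight 6570.96 + destination terminal 617.08 + brokerage 455.78 + duty 8889.92 + delivery 1435.53 = 17969.27

Seller's account: EUR 377173.96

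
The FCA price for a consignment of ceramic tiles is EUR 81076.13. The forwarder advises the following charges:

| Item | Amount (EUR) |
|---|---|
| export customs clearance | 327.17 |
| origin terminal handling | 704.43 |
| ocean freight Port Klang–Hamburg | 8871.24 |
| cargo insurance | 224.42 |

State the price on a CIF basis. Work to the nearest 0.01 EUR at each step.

Not relevant to the conversion: export clearance — on the seller under both FCA and CIF; already in the FCA price and stays in the CIF price.
From FCA to CIF, the seller additionally bears: origin terminal, freight, insurance.
CIF price = 81076.13 + 704.43 + 8871.24 + 224.42 = 90876.22

CIF price: EUR 90876.22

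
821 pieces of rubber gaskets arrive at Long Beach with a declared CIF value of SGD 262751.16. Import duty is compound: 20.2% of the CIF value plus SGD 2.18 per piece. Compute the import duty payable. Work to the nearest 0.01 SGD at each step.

Import duty: SGD 54865.51

Ad valorem component: 262751.16 × 20.2% = 53075.73
Specific component: 821 × 2.18 = 1789.78
Import duty = 53075.73 + 1789.78 = 54865.51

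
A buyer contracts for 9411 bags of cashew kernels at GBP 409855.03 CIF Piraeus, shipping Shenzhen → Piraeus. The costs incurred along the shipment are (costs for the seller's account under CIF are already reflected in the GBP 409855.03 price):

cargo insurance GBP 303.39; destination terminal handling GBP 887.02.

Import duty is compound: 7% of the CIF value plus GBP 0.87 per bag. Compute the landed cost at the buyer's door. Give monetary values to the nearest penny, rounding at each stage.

Total landed cost: GBP 447619.47

CIF: the seller pays costs through ocean freight and marine insurance to the destination port.
Already in the invoice (seller's account under CIF): insurance — exclude.
The CIF price already equals the CIF value: 409855.03
Ad valorem component: 409855.03 × 7% = 28689.85
Specific component: 9411 × 0.87 = 8187.57
Import duty = 28689.85 + 8187.57 = 36877.42
Buyer bears: destination terminal 887.02 + duty 36877.42 = 37764.44
Landed cost = invoice 409855.03 + 37764.44 = 447619.47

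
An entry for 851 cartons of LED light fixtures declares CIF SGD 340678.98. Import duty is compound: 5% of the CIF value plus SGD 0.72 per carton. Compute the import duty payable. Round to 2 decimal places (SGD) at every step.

Ad valorem component: 340678.98 × 5% = 17033.95
Specific component: 851 × 0.72 = 612.72
Import duty = 17033.95 + 612.72 = 17646.67

Import duty: SGD 17646.67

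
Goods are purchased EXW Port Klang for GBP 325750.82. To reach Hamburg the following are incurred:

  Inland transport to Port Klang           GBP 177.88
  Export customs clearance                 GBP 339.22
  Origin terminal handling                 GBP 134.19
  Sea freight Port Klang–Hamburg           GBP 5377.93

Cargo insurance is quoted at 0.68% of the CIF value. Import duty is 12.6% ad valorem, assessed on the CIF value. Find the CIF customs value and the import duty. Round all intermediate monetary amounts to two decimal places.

CIF value: GBP 334051.59; import duty: GBP 42090.50

Let C be the CIF value. C = EXW price + pre-shipment costs + freight + 0.68% × C
C − 0.68% × C = 325750.82 + 177.88 + 339.22 + 134.19 + 5377.93
0.9932 × C = 331780.04
C = 331780.04 / 0.9932 = 334051.59
Insurance premium = 0.68% × 334051.59 = 2271.55
Import duty = 334051.59 × 12.6% = 42090.50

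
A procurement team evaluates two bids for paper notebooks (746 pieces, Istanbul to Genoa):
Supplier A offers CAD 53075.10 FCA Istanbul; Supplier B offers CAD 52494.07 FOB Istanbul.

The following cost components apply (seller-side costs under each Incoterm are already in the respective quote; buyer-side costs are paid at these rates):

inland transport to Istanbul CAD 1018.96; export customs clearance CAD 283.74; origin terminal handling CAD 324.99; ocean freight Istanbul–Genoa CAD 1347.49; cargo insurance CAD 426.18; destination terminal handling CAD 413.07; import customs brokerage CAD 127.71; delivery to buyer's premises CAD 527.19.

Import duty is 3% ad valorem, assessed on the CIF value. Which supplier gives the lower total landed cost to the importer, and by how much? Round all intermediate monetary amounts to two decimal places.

Supplier A (FCA):
CIF value = FCA price + origin terminal + freight + insurance = 53075.10 + 324.99 + 1347.49 + 426.18 = 55173.76
Import duty = 55173.76 × 3% = 1655.21
Buyer bears (A): 324.99 + 1347.49 + 426.18 + 413.07 + 127.71 + 527.19 = 3166.63
Landed cost (A) = invoice 53075.10 + 3166.63 + duty 1655.21 = 57896.94
Supplier B (FOB):
CIF value = FOB price + freight + insurance = 52494.07 + 1347.49 + 426.18 = 54267.74
Import duty = 54267.74 × 3% = 1628.03
Buyer bears (B): 1347.49 + 426.18 + 413.07 + 127.71 + 527.19 = 2841.64
Landed cost (B) = invoice 52494.07 + 2841.64 + duty 1628.03 = 56963.74
Difference = |57896.94 − 56963.74| = 933.20

Supplier B is cheaper by CAD 933.20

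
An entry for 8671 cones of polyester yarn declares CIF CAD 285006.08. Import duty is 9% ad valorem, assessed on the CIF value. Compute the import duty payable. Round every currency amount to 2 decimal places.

Import duty: CAD 25650.55

Import duty = 285006.08 × 9% = 25650.55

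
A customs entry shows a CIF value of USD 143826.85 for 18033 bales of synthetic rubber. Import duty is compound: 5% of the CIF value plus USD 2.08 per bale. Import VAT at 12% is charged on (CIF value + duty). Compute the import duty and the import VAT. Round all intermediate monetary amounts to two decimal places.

Import duty: USD 44699.98; import VAT: USD 22623.22

Ad valorem component: 143826.85 × 5% = 7191.34
Specific component: 18033 × 2.08 = 37508.64
Import duty = 7191.34 + 37508.64 = 44699.98
VAT base = CIF + duty = 143826.85 + 44699.98 = 188526.83
Import VAT = 188526.83 × 12% = 22623.22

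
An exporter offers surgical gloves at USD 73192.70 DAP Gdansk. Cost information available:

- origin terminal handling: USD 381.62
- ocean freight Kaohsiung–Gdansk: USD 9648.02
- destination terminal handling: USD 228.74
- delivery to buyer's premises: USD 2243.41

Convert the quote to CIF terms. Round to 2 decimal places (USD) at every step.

Not relevant to the conversion: origin terminal, freight — on the seller under both DAP and CIF; already in the DAP price and stays in the CIF price.
From DAP to CIF, the seller no longer bears: destination terminal, delivery.
CIF price = 73192.70 − 228.74 − 2243.41 = 70720.55

CIF price: USD 70720.55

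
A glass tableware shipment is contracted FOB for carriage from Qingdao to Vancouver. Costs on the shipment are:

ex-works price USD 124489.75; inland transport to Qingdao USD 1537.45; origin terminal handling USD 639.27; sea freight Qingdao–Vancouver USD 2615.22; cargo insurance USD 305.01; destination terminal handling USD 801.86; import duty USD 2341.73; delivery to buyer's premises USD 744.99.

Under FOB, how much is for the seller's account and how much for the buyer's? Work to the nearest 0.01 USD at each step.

FOB: the seller bears costs until goods are on board at the origin port; the buyer bears freight, insurance and all costs thereafter.
Seller's account: goods 124489.75 + inland to port 1537.45 + origin terminal 639.27 = 126666.47
Buyer's account: freight 2615.22 + insurance 305.01 + destination terminal 801.86 + duty 2341.73 + delivery 744.99 = 6808.81

Seller: USD 126666.47; buyer: USD 6808.81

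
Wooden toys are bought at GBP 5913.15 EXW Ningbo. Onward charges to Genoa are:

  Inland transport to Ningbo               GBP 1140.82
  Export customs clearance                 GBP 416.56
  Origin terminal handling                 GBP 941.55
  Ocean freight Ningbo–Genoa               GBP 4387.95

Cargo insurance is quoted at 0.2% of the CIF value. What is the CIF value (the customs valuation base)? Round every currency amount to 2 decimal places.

Let C be the CIF value. C = EXW price + pre-shipment costs + freight + 0.2% × C
C − 0.2% × C = 5913.15 + 1140.82 + 416.56 + 941.55 + 4387.95
0.998 × C = 12800.03
C = 12800.03 / 0.998 = 12825.68
Insurance premium = 0.2% × 12825.68 = 25.65

CIF value: GBP 12825.68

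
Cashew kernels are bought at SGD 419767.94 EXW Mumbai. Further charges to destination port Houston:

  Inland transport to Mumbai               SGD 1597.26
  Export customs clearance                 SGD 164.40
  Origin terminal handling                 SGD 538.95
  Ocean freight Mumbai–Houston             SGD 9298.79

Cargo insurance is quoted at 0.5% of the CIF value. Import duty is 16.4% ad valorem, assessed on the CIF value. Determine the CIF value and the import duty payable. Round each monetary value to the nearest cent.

CIF value: SGD 433535.02; import duty: SGD 71099.74

Let C be the CIF value. C = EXW price + pre-shipment costs + freight + 0.5% × C
C − 0.5% × C = 419767.94 + 1597.26 + 164.40 + 538.95 + 9298.79
0.995 × C = 431367.34
C = 431367.34 / 0.995 = 433535.02
Insurance premium = 0.5% × 433535.02 = 2167.68
Import duty = 433535.02 × 16.4% = 71099.74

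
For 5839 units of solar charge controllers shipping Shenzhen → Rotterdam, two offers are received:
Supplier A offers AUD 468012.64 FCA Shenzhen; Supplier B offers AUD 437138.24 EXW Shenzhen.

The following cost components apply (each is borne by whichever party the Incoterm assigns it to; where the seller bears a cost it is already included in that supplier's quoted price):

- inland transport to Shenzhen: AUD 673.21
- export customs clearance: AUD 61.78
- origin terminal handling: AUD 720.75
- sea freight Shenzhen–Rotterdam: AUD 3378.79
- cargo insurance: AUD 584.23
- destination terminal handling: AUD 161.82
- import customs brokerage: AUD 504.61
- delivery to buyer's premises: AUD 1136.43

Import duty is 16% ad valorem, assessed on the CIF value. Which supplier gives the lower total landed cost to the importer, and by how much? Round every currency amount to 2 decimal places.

Supplier B is cheaper by AUD 34961.72

Supplier A (FCA):
CIF value = FCA price + origin terminal + freight + insurance = 468012.64 + 720.75 + 3378.79 + 584.23 = 472696.41
Import duty = 472696.41 × 16% = 75631.43
Buyer bears (A): 720.75 + 3378.79 + 584.23 + 161.82 + 504.61 + 1136.43 = 6486.63
Landed cost (A) = invoice 468012.64 + 6486.63 + duty 75631.43 = 550130.70
Supplier B (EXW):
CIF value = EXW price + inland to port + export clearance + origin terminal + freight + insurance = 437138.24 + 673.21 + 61.78 + 720.75 + 3378.79 + 584.23 = 442557.00
Import duty = 442557.00 × 16% = 70809.12
Buyer bears (B): 673.21 + 61.78 + 720.75 + 3378.79 + 584.23 + 161.82 + 504.61 + 1136.43 = 7221.62
Landed cost (B) = invoice 437138.24 + 7221.62 + duty 70809.12 = 515168.98
Difference = |550130.70 − 515168.98| = 34961.72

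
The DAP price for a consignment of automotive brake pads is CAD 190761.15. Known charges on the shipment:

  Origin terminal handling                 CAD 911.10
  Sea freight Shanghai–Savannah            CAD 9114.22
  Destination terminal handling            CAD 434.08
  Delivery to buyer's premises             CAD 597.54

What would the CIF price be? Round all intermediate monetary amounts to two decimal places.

CIF price: CAD 189729.53

Not relevant to the conversion: freight, origin terminal — on the seller under both DAP and CIF; already in the DAP price and stays in the CIF price.
From DAP to CIF, the seller no longer bears: destination terminal, delivery.
CIF price = 190761.15 − 434.08 − 597.54 = 189729.53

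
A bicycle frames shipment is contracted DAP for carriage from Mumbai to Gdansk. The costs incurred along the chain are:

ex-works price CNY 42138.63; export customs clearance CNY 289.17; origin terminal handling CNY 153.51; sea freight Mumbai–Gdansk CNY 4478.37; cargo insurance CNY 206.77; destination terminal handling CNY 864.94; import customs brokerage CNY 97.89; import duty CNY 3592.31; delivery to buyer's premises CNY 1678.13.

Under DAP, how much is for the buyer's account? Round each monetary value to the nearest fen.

DAP: the seller bears all costs to the named destination except import duty and clearance.
Seller's account: goods 42138.63 + export clearance 289.17 + origin terminal 153.51 + freight 4478.37 + insurance 206.77 + destination terminal 864.94 + delivery 1678.13 = 49809.52
Buyer's account: brokerage 97.89 + duty 3592.31 = 3690.20

Buyer's account: CNY 3690.20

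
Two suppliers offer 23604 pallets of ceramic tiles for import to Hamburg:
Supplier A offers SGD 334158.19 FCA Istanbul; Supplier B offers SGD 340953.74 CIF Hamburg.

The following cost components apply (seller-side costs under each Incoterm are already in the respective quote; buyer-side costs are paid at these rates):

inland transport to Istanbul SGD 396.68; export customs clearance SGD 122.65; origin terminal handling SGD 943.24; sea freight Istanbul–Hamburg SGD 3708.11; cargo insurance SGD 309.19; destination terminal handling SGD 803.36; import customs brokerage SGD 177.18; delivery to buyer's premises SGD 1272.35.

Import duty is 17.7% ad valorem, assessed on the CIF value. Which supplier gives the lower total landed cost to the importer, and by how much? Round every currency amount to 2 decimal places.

Supplier A is cheaper by SGD 2159.80

Supplier A (FCA):
CIF value = FCA price + origin terminal + freight + insurance = 334158.19 + 943.24 + 3708.11 + 309.19 = 339118.73
Import duty = 339118.73 × 17.7% = 60024.02
Buyer bears (A): 943.24 + 3708.11 + 309.19 + 803.36 + 177.18 + 1272.35 = 7213.43
Landed cost (A) = invoice 334158.19 + 7213.43 + duty 60024.02 = 401395.64
Supplier B (CIF):
The CIF price already equals the CIF value: 340953.74
Import duty = 340953.74 × 17.7% = 60348.81
Buyer bears (B): 803.36 + 177.18 + 1272.35 = 2252.89
Landed cost (B) = invoice 340953.74 + 2252.89 + duty 60348.81 = 403555.44
Difference = |401395.64 − 403555.44| = 2159.80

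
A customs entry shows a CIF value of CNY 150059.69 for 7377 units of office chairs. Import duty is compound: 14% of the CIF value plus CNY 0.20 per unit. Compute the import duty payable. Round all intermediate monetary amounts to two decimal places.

Ad valorem component: 150059.69 × 14% = 21008.36
Specific component: 7377 × 0.20 = 1475.40
Import duty = 21008.36 + 1475.40 = 22483.76

Import duty: CNY 22483.76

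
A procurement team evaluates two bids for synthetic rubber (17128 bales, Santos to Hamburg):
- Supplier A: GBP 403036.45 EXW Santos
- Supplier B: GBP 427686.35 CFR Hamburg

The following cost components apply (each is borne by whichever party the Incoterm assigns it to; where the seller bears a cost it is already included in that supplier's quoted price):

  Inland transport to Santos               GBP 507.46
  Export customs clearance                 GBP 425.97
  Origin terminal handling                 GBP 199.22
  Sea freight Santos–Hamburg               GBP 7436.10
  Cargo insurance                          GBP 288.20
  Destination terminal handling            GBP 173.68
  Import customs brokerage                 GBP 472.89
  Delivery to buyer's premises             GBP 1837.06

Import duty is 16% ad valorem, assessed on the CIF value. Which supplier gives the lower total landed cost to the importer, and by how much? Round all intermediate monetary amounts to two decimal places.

Supplier A is cheaper by GBP 18654.14

Supplier A (EXW):
CIF value = EXW price + inland to port + export clearance + origin terminal + freight + insurance = 403036.45 + 507.46 + 425.97 + 199.22 + 7436.10 + 288.20 = 411893.40
Import duty = 411893.40 × 16% = 65902.94
Buyer bears (A): 507.46 + 425.97 + 199.22 + 7436.10 + 288.20 + 173.68 + 472.89 + 1837.06 = 11340.58
Landed cost (A) = invoice 403036.45 + 11340.58 + duty 65902.94 = 480279.97
Supplier B (CFR):
CIF value = CFR price + insurance = 427686.35 + 288.20 = 427974.55
Import duty = 427974.55 × 16% = 68475.93
Buyer bears (B): 288.20 + 173.68 + 472.89 + 1837.06 = 2771.83
Landed cost (B) = invoice 427686.35 + 2771.83 + duty 68475.93 = 498934.11
Difference = |480279.97 − 498934.11| = 18654.14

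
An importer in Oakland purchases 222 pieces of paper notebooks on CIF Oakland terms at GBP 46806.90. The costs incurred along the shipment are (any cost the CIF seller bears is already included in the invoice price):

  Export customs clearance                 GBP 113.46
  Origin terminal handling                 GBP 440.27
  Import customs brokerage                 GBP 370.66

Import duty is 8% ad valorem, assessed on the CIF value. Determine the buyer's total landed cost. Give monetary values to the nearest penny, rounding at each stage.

CIF: the seller pays costs through ocean freight and marine insurance to the destination port.
Already in the invoice (seller's account under CIF): export clearance, origin terminal — exclude.
The CIF price already equals the CIF value: 46806.90
Import duty = 46806.90 × 8% = 3744.55
Buyer bears: brokerage 370.66 + duty 3744.55 = 4115.21
Landed cost = invoice 46806.90 + 4115.21 = 50922.11

Total landed cost: GBP 50922.11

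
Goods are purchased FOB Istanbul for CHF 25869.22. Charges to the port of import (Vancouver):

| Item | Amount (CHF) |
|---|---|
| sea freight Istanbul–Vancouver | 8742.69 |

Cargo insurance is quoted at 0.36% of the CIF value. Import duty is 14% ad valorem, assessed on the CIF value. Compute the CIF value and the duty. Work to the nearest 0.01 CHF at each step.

CIF value: CHF 34736.96; import duty: CHF 4863.17

Let C be the CIF value. C = FOB price + freight + 0.36% × C
C − 0.36% × C = 25869.22 + 8742.69
0.9964 × C = 34611.91
C = 34611.91 / 0.9964 = 34736.96
Insurance premium = 0.36% × 34736.96 = 125.05
Import duty = 34736.96 × 14% = 4863.17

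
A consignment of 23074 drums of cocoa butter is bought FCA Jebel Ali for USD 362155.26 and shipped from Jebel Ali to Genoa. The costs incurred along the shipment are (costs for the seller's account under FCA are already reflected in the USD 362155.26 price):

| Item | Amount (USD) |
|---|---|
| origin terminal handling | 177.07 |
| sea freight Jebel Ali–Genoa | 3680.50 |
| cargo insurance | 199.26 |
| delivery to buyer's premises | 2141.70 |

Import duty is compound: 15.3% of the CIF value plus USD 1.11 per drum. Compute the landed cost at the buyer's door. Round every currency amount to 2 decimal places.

Total landed cost: USD 449996.38

FCA: the seller delivers export-cleared goods to the carrier; the buyer bears costs from that point.
CIF value = FCA price + origin terminal + freight + insurance = 362155.26 + 177.07 + 3680.50 + 199.26 = 366212.09
Ad valorem component: 366212.09 × 15.3% = 56030.45
Specific component: 23074 × 1.11 = 25612.14
Import duty = 56030.45 + 25612.14 = 81642.59
Buyer bears: origin terminal 177.07 + freight 3680.50 + insurance 199.26 + delivery 2141.70 + duty 81642.59 = 87841.12
Landed cost = invoice 362155.26 + 87841.12 = 449996.38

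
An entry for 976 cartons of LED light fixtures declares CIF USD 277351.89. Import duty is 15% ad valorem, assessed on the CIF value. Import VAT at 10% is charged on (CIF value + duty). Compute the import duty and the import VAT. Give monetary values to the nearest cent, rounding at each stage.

Import duty: USD 41602.78; import VAT: USD 31895.47

Import duty = 277351.89 × 15% = 41602.78
VAT base = CIF + duty = 277351.89 + 41602.78 = 318954.67
Import VAT = 318954.67 × 10% = 31895.47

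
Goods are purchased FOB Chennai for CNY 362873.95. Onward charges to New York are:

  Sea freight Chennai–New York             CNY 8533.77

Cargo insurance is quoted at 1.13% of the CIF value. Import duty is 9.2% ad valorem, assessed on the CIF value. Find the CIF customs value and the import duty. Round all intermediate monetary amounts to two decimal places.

CIF value: CNY 375652.59; import duty: CNY 34560.04

Let C be the CIF value. C = FOB price + freight + 1.13% × C
C − 1.13% × C = 362873.95 + 8533.77
0.9887 × C = 371407.72
C = 371407.72 / 0.9887 = 375652.59
Insurance premium = 1.13% × 375652.59 = 4244.87
Import duty = 375652.59 × 9.2% = 34560.04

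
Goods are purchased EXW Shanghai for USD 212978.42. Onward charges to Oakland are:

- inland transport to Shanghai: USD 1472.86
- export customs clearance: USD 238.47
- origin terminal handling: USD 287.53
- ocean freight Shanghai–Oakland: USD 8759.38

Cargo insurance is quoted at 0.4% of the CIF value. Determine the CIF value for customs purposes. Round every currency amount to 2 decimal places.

CIF value: USD 224635.20

Let C be the CIF value. C = EXW price + pre-shipment costs + freight + 0.4% × C
C − 0.4% × C = 212978.42 + 1472.86 + 238.47 + 287.53 + 8759.38
0.996 × C = 223736.66
C = 223736.66 / 0.996 = 224635.20
Insurance premium = 0.4% × 224635.20 = 898.54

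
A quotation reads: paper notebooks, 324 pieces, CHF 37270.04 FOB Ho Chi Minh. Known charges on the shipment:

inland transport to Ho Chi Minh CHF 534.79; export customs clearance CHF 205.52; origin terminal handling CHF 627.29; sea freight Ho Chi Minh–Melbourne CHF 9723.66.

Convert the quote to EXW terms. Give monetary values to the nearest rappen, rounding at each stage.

Not relevant to the conversion: freight — on the buyer under both terms; not part of either seller's price.
From FOB to EXW, the seller no longer bears: inland to port, export clearance, origin terminal.
EXW price = 37270.04 − 534.79 − 205.52 − 627.29 = 35902.44

EXW price: CHF 35902.44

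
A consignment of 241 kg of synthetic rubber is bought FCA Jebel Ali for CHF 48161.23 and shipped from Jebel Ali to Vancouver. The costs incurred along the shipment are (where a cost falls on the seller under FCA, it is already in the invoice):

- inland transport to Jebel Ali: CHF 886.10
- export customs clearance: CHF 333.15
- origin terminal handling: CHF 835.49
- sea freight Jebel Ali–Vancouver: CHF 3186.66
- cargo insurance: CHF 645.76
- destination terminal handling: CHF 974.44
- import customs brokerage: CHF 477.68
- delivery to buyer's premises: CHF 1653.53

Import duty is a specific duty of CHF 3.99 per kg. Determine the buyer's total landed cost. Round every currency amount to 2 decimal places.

FCA: the seller delivers export-cleared goods to the carrier; the buyer bears costs from that point.
Already in the invoice (seller's account under FCA): inland to port, export clearance — exclude.
CIF value = FCA price + origin terminal + freight + insurance = 48161.23 + 835.49 + 3186.66 + 645.76 = 52829.14
Import duty = 241 × 3.99 = 961.59
Buyer bears: origin terminal 835.49 + freight 3186.66 + insurance 645.76 + destination terminal 974.44 + brokerage 477.68 + delivery 1653.53 + duty 961.59 = 8735.15
Landed cost = invoice 48161.23 + 8735.15 = 56896.38

Total landed cost: CHF 56896.38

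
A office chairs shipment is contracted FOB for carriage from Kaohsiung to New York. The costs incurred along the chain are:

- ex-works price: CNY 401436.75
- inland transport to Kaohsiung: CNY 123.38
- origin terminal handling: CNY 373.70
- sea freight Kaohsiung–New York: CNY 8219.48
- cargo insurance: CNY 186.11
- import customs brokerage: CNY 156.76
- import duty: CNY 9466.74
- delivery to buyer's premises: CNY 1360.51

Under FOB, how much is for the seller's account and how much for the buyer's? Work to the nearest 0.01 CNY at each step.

Seller: CNY 401933.83; buyer: CNY 19389.60

FOB: the seller bears costs until goods are on board at the origin port; the buyer bears freight, insurance and all costs thereafter.
Seller's account: goods 401436.75 + inland to port 123.38 + origin terminal 373.70 = 401933.83
Buyer's account: freight 8219.48 + insurance 186.11 + brokerage 156.76 + duty 9466.74 + delivery 1360.51 = 19389.60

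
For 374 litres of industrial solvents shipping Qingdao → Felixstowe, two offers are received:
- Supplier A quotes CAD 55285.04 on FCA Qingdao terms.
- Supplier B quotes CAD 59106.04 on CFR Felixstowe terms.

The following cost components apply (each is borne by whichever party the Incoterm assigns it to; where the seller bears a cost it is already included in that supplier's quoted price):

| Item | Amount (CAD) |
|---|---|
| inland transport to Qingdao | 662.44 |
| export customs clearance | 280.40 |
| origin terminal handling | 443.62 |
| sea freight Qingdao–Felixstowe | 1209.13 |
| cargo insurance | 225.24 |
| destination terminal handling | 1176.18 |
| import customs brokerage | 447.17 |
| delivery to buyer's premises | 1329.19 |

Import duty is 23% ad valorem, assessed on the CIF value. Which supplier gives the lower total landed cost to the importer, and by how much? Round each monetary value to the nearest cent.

Supplier A is cheaper by CAD 2666.94

Supplier A (FCA):
CIF value = FCA price + origin terminal + freight + insurance = 55285.04 + 443.62 + 1209.13 + 225.24 = 57163.03
Import duty = 57163.03 × 23% = 13147.50
Buyer bears (A): 443.62 + 1209.13 + 225.24 + 1176.18 + 447.17 + 1329.19 = 4830.53
Landed cost (A) = invoice 55285.04 + 4830.53 + duty 13147.50 = 73263.07
Supplier B (CFR):
CIF value = CFR price + insurance = 59106.04 + 225.24 = 59331.28
Import duty = 59331.28 × 23% = 13646.19
Buyer bears (B): 225.24 + 1176.18 + 447.17 + 1329.19 = 3177.78
Landed cost (B) = invoice 59106.04 + 3177.78 + duty 13646.19 = 75930.01
Difference = |73263.07 − 75930.01| = 2666.94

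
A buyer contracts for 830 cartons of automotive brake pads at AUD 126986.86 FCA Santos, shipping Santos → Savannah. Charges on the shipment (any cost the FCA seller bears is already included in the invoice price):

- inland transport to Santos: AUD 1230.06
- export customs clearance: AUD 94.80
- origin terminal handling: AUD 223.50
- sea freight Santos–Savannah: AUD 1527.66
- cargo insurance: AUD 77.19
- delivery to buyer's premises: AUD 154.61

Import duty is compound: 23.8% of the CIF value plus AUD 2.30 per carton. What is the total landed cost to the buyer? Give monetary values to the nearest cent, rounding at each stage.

FCA: the seller delivers export-cleared goods to the carrier; the buyer bears costs from that point.
Already in the invoice (seller's account under FCA): inland to port, export clearance — exclude.
CIF value = FCA price + origin terminal + freight + insurance = 126986.86 + 223.50 + 1527.66 + 77.19 = 128815.21
Ad valorem component: 128815.21 × 23.8% = 30658.02
Specific component: 830 × 2.30 = 1909.00
Import duty = 30658.02 + 1909.00 = 32567.02
Buyer bears: origin terminal 223.50 + freight 1527.66 + insurance 77.19 + delivery 154.61 + duty 32567.02 = 34549.98
Landed cost = invoice 126986.86 + 34549.98 = 161536.84

Total landed cost: AUD 161536.84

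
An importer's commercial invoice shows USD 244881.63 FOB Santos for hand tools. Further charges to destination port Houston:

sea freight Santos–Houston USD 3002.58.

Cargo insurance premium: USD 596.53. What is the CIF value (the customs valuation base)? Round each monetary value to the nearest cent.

CIF = FOB price + freight + insurance
CIF = 244881.63 + 3002.58 + 596.53 = 248480.74

CIF value: USD 248480.74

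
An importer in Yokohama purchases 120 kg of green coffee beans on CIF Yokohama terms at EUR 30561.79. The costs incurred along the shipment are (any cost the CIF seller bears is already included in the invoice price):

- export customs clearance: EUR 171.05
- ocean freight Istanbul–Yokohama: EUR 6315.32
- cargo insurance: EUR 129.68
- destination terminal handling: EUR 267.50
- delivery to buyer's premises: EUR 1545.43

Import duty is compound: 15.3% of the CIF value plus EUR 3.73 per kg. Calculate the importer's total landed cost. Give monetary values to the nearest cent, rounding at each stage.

CIF: the seller pays costs through ocean freight and marine insurance to the destination port.
Already in the invoice (seller's account under CIF): export clearance, freight, insurance — exclude.
The CIF price already equals the CIF value: 30561.79
Ad valorem component: 30561.79 × 15.3% = 4675.95
Specific component: 120 × 3.73 = 447.60
Import duty = 4675.95 + 447.60 = 5123.55
Buyer bears: destination terminal 267.50 + delivery 1545.43 + duty 5123.55 = 6936.48
Landed cost = invoice 30561.79 + 6936.48 = 37498.27

Total landed cost: EUR 37498.27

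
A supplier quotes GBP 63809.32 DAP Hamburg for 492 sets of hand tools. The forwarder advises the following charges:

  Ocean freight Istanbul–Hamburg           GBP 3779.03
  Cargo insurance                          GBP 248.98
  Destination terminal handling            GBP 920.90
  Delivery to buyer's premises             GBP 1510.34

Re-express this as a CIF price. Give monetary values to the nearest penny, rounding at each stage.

Not relevant to the conversion: freight, insurance — on the seller under both DAP and CIF; already in the DAP price and stays in the CIF price.
From DAP to CIF, the seller no longer bears: destination terminal, delivery.
CIF price = 63809.32 − 920.90 − 1510.34 = 61378.08

CIF price: GBP 61378.08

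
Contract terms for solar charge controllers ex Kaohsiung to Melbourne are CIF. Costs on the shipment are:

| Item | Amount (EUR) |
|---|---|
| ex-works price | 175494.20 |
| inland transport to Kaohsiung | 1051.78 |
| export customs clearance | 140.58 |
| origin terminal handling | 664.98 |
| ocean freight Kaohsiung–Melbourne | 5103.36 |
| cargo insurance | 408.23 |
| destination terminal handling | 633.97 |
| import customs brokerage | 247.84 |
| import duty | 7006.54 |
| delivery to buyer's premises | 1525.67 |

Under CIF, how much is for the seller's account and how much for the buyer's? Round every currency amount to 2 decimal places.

Seller: EUR 182863.13; buyer: EUR 9414.02

CIF: the seller pays costs through ocean freight and marine insurance to the destination port.
Seller's account: goods 175494.20 + inland to port 1051.78 + export clearance 140.58 + origin terminal 664.98 + freight 5103.36 + insurance 408.23 = 182863.13
Buyer's account: destination terminal 633.97 + brokerage 247.84 + duty 7006.54 + delivery 1525.67 = 9414.02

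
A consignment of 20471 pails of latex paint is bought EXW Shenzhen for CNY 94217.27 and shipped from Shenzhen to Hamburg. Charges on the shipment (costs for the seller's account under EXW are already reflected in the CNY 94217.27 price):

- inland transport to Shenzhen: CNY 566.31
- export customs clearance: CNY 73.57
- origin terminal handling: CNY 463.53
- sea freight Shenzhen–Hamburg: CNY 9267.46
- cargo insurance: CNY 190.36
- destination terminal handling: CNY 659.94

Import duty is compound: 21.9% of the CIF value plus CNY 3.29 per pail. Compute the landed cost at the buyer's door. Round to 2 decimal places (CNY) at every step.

EXW: the seller makes goods available at their premises; the buyer bears all onward costs.
CIF value = EXW price + inland to port + export clearance + origin terminal + freight + insurance = 94217.27 + 566.31 + 73.57 + 463.53 + 9267.46 + 190.36 = 104778.50
Ad valorem component: 104778.50 × 21.9% = 22946.49
Specific component: 20471 × 3.29 = 67349.59
Import duty = 22946.49 + 67349.59 = 90296.08
Buyer bears: inland to port 566.31 + export clearance 73.57 + origin terminal 463.53 + freight 9267.46 + insurance 190.36 + destination terminal 659.94 + duty 90296.08 = 101517.25
Landed cost = invoice 94217.27 + 101517.25 = 195734.52

Total landed cost: CNY 195734.52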